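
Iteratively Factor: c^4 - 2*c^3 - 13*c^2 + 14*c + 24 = (c - 2)*(c^3 - 13*c - 12) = (c - 2)*(c + 1)*(c^2 - c - 12) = (c - 4)*(c - 2)*(c + 1)*(c + 3)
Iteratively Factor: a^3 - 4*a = (a + 2)*(a^2 - 2*a) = a*(a + 2)*(a - 2)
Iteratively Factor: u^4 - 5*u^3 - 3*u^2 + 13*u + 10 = (u - 2)*(u^3 - 3*u^2 - 9*u - 5) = (u - 2)*(u + 1)*(u^2 - 4*u - 5) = (u - 5)*(u - 2)*(u + 1)*(u + 1)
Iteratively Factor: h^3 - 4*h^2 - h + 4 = (h - 4)*(h^2 - 1) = (h - 4)*(h - 1)*(h + 1)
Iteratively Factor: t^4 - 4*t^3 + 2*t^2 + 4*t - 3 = (t - 1)*(t^3 - 3*t^2 - t + 3) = (t - 1)*(t + 1)*(t^2 - 4*t + 3) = (t - 1)^2*(t + 1)*(t - 3)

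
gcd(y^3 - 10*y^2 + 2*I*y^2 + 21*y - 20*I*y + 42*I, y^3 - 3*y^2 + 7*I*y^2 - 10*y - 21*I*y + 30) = y^2 + y*(-3 + 2*I) - 6*I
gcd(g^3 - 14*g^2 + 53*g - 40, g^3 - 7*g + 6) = g - 1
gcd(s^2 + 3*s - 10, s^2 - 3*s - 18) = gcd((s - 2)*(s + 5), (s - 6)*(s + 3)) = 1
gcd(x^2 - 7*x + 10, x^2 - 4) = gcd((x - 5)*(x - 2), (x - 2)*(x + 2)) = x - 2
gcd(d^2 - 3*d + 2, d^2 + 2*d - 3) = d - 1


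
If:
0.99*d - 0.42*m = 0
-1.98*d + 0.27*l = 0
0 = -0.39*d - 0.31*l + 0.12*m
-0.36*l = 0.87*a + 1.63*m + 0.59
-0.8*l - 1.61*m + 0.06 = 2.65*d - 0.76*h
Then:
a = -0.68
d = 0.00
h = -0.08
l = 0.00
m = 0.00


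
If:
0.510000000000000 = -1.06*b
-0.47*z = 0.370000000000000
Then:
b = -0.48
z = -0.79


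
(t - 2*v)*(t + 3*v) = t^2 + t*v - 6*v^2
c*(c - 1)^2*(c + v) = c^4 + c^3*v - 2*c^3 - 2*c^2*v + c^2 + c*v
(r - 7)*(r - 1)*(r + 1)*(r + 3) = r^4 - 4*r^3 - 22*r^2 + 4*r + 21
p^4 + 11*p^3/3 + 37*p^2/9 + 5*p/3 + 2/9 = (p + 1/3)^2*(p + 1)*(p + 2)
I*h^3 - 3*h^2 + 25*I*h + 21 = (h - 3*I)*(h + 7*I)*(I*h + 1)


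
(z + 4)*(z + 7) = z^2 + 11*z + 28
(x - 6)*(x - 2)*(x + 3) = x^3 - 5*x^2 - 12*x + 36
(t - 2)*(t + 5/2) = t^2 + t/2 - 5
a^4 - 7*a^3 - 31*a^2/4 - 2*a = a*(a - 8)*(a + 1/2)^2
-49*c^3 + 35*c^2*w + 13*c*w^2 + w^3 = (-c + w)*(7*c + w)^2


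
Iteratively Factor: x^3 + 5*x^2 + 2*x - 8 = (x - 1)*(x^2 + 6*x + 8) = (x - 1)*(x + 4)*(x + 2)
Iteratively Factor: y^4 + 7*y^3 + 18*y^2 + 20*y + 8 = (y + 2)*(y^3 + 5*y^2 + 8*y + 4) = (y + 2)^2*(y^2 + 3*y + 2) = (y + 2)^3*(y + 1)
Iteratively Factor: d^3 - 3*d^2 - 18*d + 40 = (d - 5)*(d^2 + 2*d - 8) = (d - 5)*(d - 2)*(d + 4)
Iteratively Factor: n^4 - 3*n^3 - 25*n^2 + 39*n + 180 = (n + 3)*(n^3 - 6*n^2 - 7*n + 60) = (n - 4)*(n + 3)*(n^2 - 2*n - 15) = (n - 5)*(n - 4)*(n + 3)*(n + 3)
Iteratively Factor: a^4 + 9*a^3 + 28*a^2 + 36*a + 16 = (a + 2)*(a^3 + 7*a^2 + 14*a + 8) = (a + 2)*(a + 4)*(a^2 + 3*a + 2) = (a + 1)*(a + 2)*(a + 4)*(a + 2)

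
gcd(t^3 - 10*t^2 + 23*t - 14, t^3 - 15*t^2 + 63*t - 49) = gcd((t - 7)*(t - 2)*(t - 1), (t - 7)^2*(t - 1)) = t^2 - 8*t + 7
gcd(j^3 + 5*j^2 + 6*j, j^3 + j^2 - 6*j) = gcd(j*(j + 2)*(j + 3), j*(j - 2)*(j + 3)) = j^2 + 3*j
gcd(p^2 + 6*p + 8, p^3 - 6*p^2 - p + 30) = p + 2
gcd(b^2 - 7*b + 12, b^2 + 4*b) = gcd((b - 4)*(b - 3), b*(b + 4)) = 1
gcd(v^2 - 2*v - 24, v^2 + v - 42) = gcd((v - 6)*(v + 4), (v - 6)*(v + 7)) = v - 6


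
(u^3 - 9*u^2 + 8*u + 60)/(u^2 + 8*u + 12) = (u^2 - 11*u + 30)/(u + 6)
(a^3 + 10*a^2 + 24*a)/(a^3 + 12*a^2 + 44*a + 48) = a/(a + 2)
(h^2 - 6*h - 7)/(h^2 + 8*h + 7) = (h - 7)/(h + 7)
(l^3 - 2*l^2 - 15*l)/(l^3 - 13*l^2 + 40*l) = (l + 3)/(l - 8)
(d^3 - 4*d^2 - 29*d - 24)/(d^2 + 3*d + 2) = (d^2 - 5*d - 24)/(d + 2)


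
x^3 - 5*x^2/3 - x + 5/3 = (x - 5/3)*(x - 1)*(x + 1)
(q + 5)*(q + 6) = q^2 + 11*q + 30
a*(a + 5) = a^2 + 5*a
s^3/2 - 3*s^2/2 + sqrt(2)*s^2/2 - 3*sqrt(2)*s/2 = s*(s/2 + sqrt(2)/2)*(s - 3)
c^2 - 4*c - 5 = (c - 5)*(c + 1)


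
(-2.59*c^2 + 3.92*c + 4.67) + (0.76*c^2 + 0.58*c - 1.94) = -1.83*c^2 + 4.5*c + 2.73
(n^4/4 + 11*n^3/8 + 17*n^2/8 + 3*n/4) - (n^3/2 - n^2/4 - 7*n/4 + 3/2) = n^4/4 + 7*n^3/8 + 19*n^2/8 + 5*n/2 - 3/2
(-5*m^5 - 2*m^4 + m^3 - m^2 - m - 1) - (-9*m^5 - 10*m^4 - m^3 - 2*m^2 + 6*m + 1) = 4*m^5 + 8*m^4 + 2*m^3 + m^2 - 7*m - 2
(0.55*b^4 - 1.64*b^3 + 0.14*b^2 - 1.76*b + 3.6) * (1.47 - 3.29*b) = -1.8095*b^5 + 6.2041*b^4 - 2.8714*b^3 + 5.9962*b^2 - 14.4312*b + 5.292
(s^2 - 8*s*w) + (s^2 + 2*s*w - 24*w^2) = 2*s^2 - 6*s*w - 24*w^2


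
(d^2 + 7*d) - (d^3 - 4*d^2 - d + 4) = -d^3 + 5*d^2 + 8*d - 4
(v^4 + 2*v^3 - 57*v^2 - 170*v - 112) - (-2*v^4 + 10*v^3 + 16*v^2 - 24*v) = 3*v^4 - 8*v^3 - 73*v^2 - 146*v - 112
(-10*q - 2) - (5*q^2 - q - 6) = -5*q^2 - 9*q + 4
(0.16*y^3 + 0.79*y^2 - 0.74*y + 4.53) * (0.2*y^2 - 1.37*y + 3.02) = 0.032*y^5 - 0.0612*y^4 - 0.7471*y^3 + 4.3056*y^2 - 8.4409*y + 13.6806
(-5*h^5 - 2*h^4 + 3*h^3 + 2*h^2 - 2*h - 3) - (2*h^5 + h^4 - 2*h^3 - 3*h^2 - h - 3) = -7*h^5 - 3*h^4 + 5*h^3 + 5*h^2 - h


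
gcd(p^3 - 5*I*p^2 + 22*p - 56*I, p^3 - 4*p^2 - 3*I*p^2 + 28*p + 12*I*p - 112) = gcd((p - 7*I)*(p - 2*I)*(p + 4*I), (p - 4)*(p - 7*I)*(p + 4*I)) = p^2 - 3*I*p + 28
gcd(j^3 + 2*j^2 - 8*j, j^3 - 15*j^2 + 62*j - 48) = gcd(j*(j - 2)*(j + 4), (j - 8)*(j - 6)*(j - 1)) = 1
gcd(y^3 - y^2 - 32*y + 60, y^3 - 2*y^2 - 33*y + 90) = y^2 + y - 30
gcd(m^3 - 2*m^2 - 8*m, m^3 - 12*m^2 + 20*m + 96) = m + 2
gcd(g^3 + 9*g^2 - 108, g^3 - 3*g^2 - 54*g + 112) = 1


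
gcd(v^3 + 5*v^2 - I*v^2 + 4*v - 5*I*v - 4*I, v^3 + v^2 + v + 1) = v^2 + v*(1 - I) - I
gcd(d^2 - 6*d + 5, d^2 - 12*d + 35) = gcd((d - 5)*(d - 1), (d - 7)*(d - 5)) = d - 5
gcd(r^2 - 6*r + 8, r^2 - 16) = r - 4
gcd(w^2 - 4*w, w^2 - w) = w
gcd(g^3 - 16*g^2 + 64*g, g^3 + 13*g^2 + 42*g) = g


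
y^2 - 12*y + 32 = (y - 8)*(y - 4)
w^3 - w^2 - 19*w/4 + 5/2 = (w - 5/2)*(w - 1/2)*(w + 2)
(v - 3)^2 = v^2 - 6*v + 9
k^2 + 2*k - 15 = (k - 3)*(k + 5)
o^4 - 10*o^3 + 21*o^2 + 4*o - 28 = (o - 7)*(o - 2)^2*(o + 1)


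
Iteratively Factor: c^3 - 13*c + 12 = (c + 4)*(c^2 - 4*c + 3) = (c - 1)*(c + 4)*(c - 3)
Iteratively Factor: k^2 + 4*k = (k)*(k + 4)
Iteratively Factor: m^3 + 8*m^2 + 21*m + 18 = (m + 2)*(m^2 + 6*m + 9) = (m + 2)*(m + 3)*(m + 3)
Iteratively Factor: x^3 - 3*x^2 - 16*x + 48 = (x - 3)*(x^2 - 16) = (x - 3)*(x + 4)*(x - 4)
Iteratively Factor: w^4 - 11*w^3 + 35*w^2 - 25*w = (w - 1)*(w^3 - 10*w^2 + 25*w) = (w - 5)*(w - 1)*(w^2 - 5*w) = (w - 5)^2*(w - 1)*(w)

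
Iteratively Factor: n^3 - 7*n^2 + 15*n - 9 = (n - 1)*(n^2 - 6*n + 9) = (n - 3)*(n - 1)*(n - 3)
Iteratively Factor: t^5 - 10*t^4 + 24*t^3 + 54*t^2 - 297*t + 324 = (t - 3)*(t^4 - 7*t^3 + 3*t^2 + 63*t - 108) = (t - 3)^2*(t^3 - 4*t^2 - 9*t + 36) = (t - 4)*(t - 3)^2*(t^2 - 9) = (t - 4)*(t - 3)^2*(t + 3)*(t - 3)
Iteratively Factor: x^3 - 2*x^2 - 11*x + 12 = (x + 3)*(x^2 - 5*x + 4) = (x - 1)*(x + 3)*(x - 4)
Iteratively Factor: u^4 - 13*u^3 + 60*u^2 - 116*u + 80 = (u - 2)*(u^3 - 11*u^2 + 38*u - 40) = (u - 2)^2*(u^2 - 9*u + 20) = (u - 5)*(u - 2)^2*(u - 4)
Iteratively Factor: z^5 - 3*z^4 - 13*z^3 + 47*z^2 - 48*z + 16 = (z - 1)*(z^4 - 2*z^3 - 15*z^2 + 32*z - 16) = (z - 1)*(z + 4)*(z^3 - 6*z^2 + 9*z - 4) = (z - 1)^2*(z + 4)*(z^2 - 5*z + 4) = (z - 4)*(z - 1)^2*(z + 4)*(z - 1)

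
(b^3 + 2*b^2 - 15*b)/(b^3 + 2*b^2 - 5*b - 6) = b*(b^2 + 2*b - 15)/(b^3 + 2*b^2 - 5*b - 6)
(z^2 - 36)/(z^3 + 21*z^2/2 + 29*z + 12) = 2*(z - 6)/(2*z^2 + 9*z + 4)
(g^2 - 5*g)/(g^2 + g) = (g - 5)/(g + 1)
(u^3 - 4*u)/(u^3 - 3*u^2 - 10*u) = (u - 2)/(u - 5)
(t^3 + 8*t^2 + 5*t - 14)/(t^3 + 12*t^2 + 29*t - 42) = (t + 2)/(t + 6)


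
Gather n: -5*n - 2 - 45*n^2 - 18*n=-45*n^2 - 23*n - 2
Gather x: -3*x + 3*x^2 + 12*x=3*x^2 + 9*x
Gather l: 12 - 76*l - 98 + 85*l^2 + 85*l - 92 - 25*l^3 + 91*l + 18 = -25*l^3 + 85*l^2 + 100*l - 160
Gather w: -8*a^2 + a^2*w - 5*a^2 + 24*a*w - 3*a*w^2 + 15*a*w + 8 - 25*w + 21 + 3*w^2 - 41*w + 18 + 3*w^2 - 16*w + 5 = -13*a^2 + w^2*(6 - 3*a) + w*(a^2 + 39*a - 82) + 52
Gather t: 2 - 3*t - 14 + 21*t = 18*t - 12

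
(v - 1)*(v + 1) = v^2 - 1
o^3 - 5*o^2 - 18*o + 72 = (o - 6)*(o - 3)*(o + 4)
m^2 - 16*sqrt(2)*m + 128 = (m - 8*sqrt(2))^2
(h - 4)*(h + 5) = h^2 + h - 20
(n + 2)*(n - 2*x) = n^2 - 2*n*x + 2*n - 4*x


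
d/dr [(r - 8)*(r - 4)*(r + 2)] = 3*r^2 - 20*r + 8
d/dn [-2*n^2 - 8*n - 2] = -4*n - 8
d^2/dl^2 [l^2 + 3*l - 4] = 2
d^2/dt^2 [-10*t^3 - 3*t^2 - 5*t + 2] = -60*t - 6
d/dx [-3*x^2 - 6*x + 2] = -6*x - 6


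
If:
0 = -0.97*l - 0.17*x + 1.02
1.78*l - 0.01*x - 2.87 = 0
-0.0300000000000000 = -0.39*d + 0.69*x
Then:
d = -5.41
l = 1.59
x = -3.10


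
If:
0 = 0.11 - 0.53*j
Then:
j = 0.21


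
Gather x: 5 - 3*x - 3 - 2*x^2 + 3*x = 2 - 2*x^2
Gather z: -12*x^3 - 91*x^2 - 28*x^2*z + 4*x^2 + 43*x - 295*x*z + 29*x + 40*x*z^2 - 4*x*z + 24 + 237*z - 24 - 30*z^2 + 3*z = -12*x^3 - 87*x^2 + 72*x + z^2*(40*x - 30) + z*(-28*x^2 - 299*x + 240)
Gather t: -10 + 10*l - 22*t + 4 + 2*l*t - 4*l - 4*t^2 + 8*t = 6*l - 4*t^2 + t*(2*l - 14) - 6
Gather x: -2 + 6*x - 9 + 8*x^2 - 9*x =8*x^2 - 3*x - 11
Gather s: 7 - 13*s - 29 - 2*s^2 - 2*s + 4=-2*s^2 - 15*s - 18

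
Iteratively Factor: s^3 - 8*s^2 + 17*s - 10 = (s - 1)*(s^2 - 7*s + 10) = (s - 2)*(s - 1)*(s - 5)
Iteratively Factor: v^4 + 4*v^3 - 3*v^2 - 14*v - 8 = (v + 1)*(v^3 + 3*v^2 - 6*v - 8) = (v + 1)*(v + 4)*(v^2 - v - 2) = (v - 2)*(v + 1)*(v + 4)*(v + 1)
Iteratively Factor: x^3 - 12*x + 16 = (x + 4)*(x^2 - 4*x + 4) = (x - 2)*(x + 4)*(x - 2)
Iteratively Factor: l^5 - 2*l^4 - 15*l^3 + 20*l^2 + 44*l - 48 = (l + 2)*(l^4 - 4*l^3 - 7*l^2 + 34*l - 24) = (l - 1)*(l + 2)*(l^3 - 3*l^2 - 10*l + 24) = (l - 2)*(l - 1)*(l + 2)*(l^2 - l - 12) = (l - 2)*(l - 1)*(l + 2)*(l + 3)*(l - 4)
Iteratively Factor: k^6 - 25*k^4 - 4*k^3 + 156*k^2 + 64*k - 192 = (k + 2)*(k^5 - 2*k^4 - 21*k^3 + 38*k^2 + 80*k - 96) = (k + 2)^2*(k^4 - 4*k^3 - 13*k^2 + 64*k - 48) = (k + 2)^2*(k + 4)*(k^3 - 8*k^2 + 19*k - 12) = (k - 3)*(k + 2)^2*(k + 4)*(k^2 - 5*k + 4) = (k - 4)*(k - 3)*(k + 2)^2*(k + 4)*(k - 1)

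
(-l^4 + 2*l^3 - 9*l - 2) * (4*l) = -4*l^5 + 8*l^4 - 36*l^2 - 8*l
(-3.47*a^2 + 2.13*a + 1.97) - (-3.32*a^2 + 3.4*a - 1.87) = -0.15*a^2 - 1.27*a + 3.84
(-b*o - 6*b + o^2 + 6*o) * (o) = -b*o^2 - 6*b*o + o^3 + 6*o^2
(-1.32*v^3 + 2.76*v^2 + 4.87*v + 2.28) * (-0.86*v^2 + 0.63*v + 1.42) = 1.1352*v^5 - 3.2052*v^4 - 4.3238*v^3 + 5.0265*v^2 + 8.3518*v + 3.2376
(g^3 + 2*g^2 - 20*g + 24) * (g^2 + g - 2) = g^5 + 3*g^4 - 20*g^3 + 64*g - 48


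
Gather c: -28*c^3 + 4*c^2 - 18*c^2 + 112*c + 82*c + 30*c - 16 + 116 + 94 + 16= -28*c^3 - 14*c^2 + 224*c + 210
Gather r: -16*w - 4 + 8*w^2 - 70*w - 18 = 8*w^2 - 86*w - 22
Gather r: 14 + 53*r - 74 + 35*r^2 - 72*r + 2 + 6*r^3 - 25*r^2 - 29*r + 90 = 6*r^3 + 10*r^2 - 48*r + 32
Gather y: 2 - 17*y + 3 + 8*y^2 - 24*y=8*y^2 - 41*y + 5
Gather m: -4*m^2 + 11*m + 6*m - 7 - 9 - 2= -4*m^2 + 17*m - 18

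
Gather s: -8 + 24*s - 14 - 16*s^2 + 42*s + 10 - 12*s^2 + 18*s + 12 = -28*s^2 + 84*s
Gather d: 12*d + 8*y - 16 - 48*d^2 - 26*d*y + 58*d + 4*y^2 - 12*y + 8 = -48*d^2 + d*(70 - 26*y) + 4*y^2 - 4*y - 8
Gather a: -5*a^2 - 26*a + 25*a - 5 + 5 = -5*a^2 - a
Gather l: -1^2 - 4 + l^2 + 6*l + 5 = l^2 + 6*l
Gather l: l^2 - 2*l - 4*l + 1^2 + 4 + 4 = l^2 - 6*l + 9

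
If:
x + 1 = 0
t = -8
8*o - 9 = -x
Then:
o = 5/4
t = -8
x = -1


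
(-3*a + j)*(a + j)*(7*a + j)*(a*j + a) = -21*a^4*j - 21*a^4 - 17*a^3*j^2 - 17*a^3*j + 5*a^2*j^3 + 5*a^2*j^2 + a*j^4 + a*j^3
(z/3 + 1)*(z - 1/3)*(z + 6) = z^3/3 + 26*z^2/9 + 5*z - 2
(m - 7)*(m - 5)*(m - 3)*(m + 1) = m^4 - 14*m^3 + 56*m^2 - 34*m - 105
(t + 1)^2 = t^2 + 2*t + 1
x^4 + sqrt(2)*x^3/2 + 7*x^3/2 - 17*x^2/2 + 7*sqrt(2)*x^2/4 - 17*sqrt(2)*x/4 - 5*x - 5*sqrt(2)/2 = (x - 2)*(x + 1/2)*(x + 5)*(x + sqrt(2)/2)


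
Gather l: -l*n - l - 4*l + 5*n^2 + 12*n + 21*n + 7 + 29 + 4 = l*(-n - 5) + 5*n^2 + 33*n + 40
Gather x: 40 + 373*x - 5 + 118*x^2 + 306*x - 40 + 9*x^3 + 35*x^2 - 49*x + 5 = 9*x^3 + 153*x^2 + 630*x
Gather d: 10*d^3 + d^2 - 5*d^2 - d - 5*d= 10*d^3 - 4*d^2 - 6*d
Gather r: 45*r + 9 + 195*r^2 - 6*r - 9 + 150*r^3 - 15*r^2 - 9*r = 150*r^3 + 180*r^2 + 30*r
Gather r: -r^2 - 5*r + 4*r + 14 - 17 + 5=-r^2 - r + 2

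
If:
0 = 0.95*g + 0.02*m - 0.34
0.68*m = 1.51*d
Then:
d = 0.450331125827815*m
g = 0.357894736842105 - 0.0210526315789474*m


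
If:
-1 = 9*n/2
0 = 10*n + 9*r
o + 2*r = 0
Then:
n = -2/9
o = -40/81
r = 20/81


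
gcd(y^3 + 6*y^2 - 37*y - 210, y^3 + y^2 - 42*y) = y^2 + y - 42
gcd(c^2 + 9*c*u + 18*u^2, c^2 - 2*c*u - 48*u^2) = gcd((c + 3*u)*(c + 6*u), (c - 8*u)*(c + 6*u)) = c + 6*u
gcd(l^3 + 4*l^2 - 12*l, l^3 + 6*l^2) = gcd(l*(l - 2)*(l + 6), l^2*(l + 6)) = l^2 + 6*l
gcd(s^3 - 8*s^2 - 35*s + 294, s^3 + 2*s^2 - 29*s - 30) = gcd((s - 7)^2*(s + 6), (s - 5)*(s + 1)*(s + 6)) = s + 6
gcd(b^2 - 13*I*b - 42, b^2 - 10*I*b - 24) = b - 6*I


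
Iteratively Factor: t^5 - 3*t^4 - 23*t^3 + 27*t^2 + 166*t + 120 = (t - 4)*(t^4 + t^3 - 19*t^2 - 49*t - 30) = (t - 5)*(t - 4)*(t^3 + 6*t^2 + 11*t + 6) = (t - 5)*(t - 4)*(t + 2)*(t^2 + 4*t + 3) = (t - 5)*(t - 4)*(t + 2)*(t + 3)*(t + 1)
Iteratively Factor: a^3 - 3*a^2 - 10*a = (a - 5)*(a^2 + 2*a) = (a - 5)*(a + 2)*(a)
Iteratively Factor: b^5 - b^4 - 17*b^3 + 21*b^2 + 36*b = (b - 3)*(b^4 + 2*b^3 - 11*b^2 - 12*b) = b*(b - 3)*(b^3 + 2*b^2 - 11*b - 12) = b*(b - 3)*(b + 1)*(b^2 + b - 12) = b*(b - 3)^2*(b + 1)*(b + 4)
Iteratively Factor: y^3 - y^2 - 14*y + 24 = (y - 2)*(y^2 + y - 12) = (y - 2)*(y + 4)*(y - 3)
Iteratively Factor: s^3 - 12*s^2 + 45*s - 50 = (s - 2)*(s^2 - 10*s + 25) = (s - 5)*(s - 2)*(s - 5)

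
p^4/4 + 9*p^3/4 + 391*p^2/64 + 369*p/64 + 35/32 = (p/4 + 1/2)*(p + 1/4)*(p + 7/4)*(p + 5)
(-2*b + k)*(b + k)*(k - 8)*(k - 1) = -2*b^2*k^2 + 18*b^2*k - 16*b^2 - b*k^3 + 9*b*k^2 - 8*b*k + k^4 - 9*k^3 + 8*k^2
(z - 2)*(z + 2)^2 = z^3 + 2*z^2 - 4*z - 8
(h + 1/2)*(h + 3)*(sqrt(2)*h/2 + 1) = sqrt(2)*h^3/2 + h^2 + 7*sqrt(2)*h^2/4 + 3*sqrt(2)*h/4 + 7*h/2 + 3/2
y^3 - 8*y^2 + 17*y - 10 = (y - 5)*(y - 2)*(y - 1)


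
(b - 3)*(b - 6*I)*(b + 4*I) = b^3 - 3*b^2 - 2*I*b^2 + 24*b + 6*I*b - 72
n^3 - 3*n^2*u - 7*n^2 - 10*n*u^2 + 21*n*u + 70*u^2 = (n - 7)*(n - 5*u)*(n + 2*u)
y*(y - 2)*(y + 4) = y^3 + 2*y^2 - 8*y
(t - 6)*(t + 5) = t^2 - t - 30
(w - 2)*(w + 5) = w^2 + 3*w - 10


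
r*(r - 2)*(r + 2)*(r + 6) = r^4 + 6*r^3 - 4*r^2 - 24*r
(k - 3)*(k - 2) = k^2 - 5*k + 6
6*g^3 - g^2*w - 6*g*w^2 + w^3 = (-6*g + w)*(-g + w)*(g + w)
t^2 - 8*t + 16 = (t - 4)^2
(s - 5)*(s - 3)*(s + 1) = s^3 - 7*s^2 + 7*s + 15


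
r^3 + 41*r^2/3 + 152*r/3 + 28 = (r + 2/3)*(r + 6)*(r + 7)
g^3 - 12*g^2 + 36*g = g*(g - 6)^2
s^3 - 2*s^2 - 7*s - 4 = (s - 4)*(s + 1)^2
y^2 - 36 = (y - 6)*(y + 6)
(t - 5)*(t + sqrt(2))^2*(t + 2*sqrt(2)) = t^4 - 5*t^3 + 4*sqrt(2)*t^3 - 20*sqrt(2)*t^2 + 10*t^2 - 50*t + 4*sqrt(2)*t - 20*sqrt(2)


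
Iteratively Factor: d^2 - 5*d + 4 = (d - 4)*(d - 1)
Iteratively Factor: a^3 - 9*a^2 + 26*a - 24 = (a - 2)*(a^2 - 7*a + 12) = (a - 3)*(a - 2)*(a - 4)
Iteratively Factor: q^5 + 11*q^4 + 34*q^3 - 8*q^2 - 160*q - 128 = (q + 1)*(q^4 + 10*q^3 + 24*q^2 - 32*q - 128) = (q + 1)*(q + 4)*(q^3 + 6*q^2 - 32) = (q + 1)*(q + 4)^2*(q^2 + 2*q - 8) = (q - 2)*(q + 1)*(q + 4)^2*(q + 4)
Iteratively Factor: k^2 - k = (k - 1)*(k)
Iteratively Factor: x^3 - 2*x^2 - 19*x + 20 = (x + 4)*(x^2 - 6*x + 5) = (x - 1)*(x + 4)*(x - 5)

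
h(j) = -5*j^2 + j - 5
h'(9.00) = -89.00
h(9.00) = -401.00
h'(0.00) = 1.00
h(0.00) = -5.00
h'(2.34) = -22.40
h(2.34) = -30.04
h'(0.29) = -1.90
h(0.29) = -5.13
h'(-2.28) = 23.80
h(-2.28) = -33.27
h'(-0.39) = 4.90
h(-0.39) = -6.15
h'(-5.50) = 56.00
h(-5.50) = -161.75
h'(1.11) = -10.10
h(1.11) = -10.05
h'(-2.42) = 25.20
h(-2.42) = -36.70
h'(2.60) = -25.00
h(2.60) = -36.20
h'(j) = 1 - 10*j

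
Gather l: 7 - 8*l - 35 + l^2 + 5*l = l^2 - 3*l - 28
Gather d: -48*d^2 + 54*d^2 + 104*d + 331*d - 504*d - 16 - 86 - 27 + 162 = 6*d^2 - 69*d + 33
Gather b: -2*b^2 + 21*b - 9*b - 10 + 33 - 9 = -2*b^2 + 12*b + 14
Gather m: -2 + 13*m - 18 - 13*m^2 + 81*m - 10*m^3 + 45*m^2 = -10*m^3 + 32*m^2 + 94*m - 20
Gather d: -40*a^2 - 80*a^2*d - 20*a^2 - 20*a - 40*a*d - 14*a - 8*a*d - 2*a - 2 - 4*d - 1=-60*a^2 - 36*a + d*(-80*a^2 - 48*a - 4) - 3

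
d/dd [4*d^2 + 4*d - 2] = 8*d + 4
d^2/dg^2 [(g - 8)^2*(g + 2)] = 6*g - 28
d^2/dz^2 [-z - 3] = 0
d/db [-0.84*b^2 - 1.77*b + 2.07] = -1.68*b - 1.77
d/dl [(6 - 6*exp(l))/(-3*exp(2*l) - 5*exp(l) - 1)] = 18*(-exp(2*l) + 2*exp(l) + 2)*exp(l)/(9*exp(4*l) + 30*exp(3*l) + 31*exp(2*l) + 10*exp(l) + 1)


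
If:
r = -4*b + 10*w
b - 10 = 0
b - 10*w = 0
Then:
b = 10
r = -30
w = 1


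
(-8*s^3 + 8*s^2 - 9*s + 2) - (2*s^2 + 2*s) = -8*s^3 + 6*s^2 - 11*s + 2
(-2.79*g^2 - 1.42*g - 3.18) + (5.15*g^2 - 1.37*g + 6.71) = 2.36*g^2 - 2.79*g + 3.53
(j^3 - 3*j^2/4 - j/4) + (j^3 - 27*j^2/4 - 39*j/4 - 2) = 2*j^3 - 15*j^2/2 - 10*j - 2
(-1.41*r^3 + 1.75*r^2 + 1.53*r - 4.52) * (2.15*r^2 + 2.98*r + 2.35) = -3.0315*r^5 - 0.4393*r^4 + 5.191*r^3 - 1.0461*r^2 - 9.8741*r - 10.622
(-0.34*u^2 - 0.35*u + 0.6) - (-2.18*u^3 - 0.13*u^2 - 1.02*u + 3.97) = 2.18*u^3 - 0.21*u^2 + 0.67*u - 3.37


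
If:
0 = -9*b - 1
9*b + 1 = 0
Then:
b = -1/9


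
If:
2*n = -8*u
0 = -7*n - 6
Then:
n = -6/7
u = 3/14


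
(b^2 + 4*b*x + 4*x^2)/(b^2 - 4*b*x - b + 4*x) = (b^2 + 4*b*x + 4*x^2)/(b^2 - 4*b*x - b + 4*x)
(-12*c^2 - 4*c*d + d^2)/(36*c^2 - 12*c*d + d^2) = (-2*c - d)/(6*c - d)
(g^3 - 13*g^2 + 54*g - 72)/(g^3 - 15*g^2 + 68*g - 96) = (g - 6)/(g - 8)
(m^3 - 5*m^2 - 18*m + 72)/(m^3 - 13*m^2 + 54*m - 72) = (m + 4)/(m - 4)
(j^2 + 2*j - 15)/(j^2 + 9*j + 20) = (j - 3)/(j + 4)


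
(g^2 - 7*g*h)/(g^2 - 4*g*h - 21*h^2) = g/(g + 3*h)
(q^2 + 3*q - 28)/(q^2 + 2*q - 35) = (q - 4)/(q - 5)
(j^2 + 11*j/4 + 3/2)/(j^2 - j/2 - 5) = (4*j + 3)/(2*(2*j - 5))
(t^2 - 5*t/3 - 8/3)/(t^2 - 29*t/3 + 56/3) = (t + 1)/(t - 7)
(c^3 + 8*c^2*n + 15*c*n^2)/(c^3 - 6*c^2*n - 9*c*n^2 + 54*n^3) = c*(c + 5*n)/(c^2 - 9*c*n + 18*n^2)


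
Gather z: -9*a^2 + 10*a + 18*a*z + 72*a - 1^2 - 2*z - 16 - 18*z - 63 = -9*a^2 + 82*a + z*(18*a - 20) - 80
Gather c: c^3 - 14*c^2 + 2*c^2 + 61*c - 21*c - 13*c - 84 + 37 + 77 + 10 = c^3 - 12*c^2 + 27*c + 40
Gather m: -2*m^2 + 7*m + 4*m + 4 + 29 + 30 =-2*m^2 + 11*m + 63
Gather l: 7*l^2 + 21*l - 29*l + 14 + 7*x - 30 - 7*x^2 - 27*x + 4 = 7*l^2 - 8*l - 7*x^2 - 20*x - 12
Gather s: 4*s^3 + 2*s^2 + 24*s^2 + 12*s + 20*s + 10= 4*s^3 + 26*s^2 + 32*s + 10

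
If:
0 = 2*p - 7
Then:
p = 7/2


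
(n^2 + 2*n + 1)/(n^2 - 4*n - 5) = (n + 1)/(n - 5)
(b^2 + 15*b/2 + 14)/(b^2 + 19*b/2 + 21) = (b + 4)/(b + 6)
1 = 1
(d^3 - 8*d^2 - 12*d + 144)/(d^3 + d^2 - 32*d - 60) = (d^2 - 2*d - 24)/(d^2 + 7*d + 10)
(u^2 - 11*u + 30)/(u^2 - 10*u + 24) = (u - 5)/(u - 4)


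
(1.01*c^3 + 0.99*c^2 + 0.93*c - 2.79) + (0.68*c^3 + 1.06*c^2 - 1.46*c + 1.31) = 1.69*c^3 + 2.05*c^2 - 0.53*c - 1.48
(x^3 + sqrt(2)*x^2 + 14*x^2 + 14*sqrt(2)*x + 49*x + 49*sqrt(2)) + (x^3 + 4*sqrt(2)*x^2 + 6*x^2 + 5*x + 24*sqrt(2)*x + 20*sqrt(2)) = 2*x^3 + 5*sqrt(2)*x^2 + 20*x^2 + 38*sqrt(2)*x + 54*x + 69*sqrt(2)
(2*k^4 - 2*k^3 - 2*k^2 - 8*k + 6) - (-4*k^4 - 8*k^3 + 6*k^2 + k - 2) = 6*k^4 + 6*k^3 - 8*k^2 - 9*k + 8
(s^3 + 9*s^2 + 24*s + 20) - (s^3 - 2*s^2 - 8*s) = 11*s^2 + 32*s + 20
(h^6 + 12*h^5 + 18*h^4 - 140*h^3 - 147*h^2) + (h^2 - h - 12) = h^6 + 12*h^5 + 18*h^4 - 140*h^3 - 146*h^2 - h - 12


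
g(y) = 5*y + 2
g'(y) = 5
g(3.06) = 17.30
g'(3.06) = 5.00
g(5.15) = 27.75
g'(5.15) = 5.00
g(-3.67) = -16.35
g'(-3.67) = 5.00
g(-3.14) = -13.70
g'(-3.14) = 5.00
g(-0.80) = -2.00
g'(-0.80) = 5.00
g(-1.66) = -6.30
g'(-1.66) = 5.00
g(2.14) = 12.70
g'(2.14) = 5.00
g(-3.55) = -15.75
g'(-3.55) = 5.00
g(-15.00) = -73.00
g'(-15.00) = 5.00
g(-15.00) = -73.00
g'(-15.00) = 5.00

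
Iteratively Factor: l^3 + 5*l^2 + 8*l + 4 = (l + 2)*(l^2 + 3*l + 2) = (l + 1)*(l + 2)*(l + 2)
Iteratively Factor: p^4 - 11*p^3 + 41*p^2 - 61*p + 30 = (p - 1)*(p^3 - 10*p^2 + 31*p - 30) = (p - 5)*(p - 1)*(p^2 - 5*p + 6) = (p - 5)*(p - 3)*(p - 1)*(p - 2)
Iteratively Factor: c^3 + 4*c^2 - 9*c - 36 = (c - 3)*(c^2 + 7*c + 12) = (c - 3)*(c + 4)*(c + 3)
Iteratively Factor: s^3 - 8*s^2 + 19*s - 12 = (s - 3)*(s^2 - 5*s + 4) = (s - 4)*(s - 3)*(s - 1)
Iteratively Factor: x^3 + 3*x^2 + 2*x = (x)*(x^2 + 3*x + 2) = x*(x + 1)*(x + 2)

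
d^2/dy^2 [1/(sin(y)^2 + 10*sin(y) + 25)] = 2*(5*sin(y) + cos(2*y) + 2)/(sin(y) + 5)^4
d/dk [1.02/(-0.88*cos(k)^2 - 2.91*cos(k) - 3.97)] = -(1.7952*cos(k) + 2.9682)*sin(k)/(0.88*cos(k)^2 + 2.91*cos(k) + 3.97)^2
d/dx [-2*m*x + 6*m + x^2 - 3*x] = -2*m + 2*x - 3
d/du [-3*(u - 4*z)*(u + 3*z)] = -6*u + 3*z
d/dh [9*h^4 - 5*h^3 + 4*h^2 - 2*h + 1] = 36*h^3 - 15*h^2 + 8*h - 2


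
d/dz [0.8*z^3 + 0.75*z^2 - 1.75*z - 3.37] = 2.4*z^2 + 1.5*z - 1.75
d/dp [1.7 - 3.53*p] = -3.53000000000000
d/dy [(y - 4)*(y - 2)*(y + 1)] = 3*y^2 - 10*y + 2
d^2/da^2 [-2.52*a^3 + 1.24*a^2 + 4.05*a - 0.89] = 2.48 - 15.12*a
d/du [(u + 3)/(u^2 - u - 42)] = (u^2 - u - (u + 3)*(2*u - 1) - 42)/(-u^2 + u + 42)^2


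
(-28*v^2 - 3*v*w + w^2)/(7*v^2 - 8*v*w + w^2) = (-4*v - w)/(v - w)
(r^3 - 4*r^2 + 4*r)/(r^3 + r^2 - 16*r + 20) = r/(r + 5)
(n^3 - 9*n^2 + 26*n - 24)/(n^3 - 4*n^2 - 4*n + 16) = (n - 3)/(n + 2)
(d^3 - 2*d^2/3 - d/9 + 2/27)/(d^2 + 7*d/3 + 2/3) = (d^2 - d + 2/9)/(d + 2)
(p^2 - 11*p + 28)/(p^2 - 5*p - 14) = (p - 4)/(p + 2)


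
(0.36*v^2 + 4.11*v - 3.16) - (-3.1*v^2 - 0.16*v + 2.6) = 3.46*v^2 + 4.27*v - 5.76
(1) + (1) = 2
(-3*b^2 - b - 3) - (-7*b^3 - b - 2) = 7*b^3 - 3*b^2 - 1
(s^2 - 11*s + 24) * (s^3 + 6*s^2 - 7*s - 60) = s^5 - 5*s^4 - 49*s^3 + 161*s^2 + 492*s - 1440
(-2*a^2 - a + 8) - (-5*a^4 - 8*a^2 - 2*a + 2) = 5*a^4 + 6*a^2 + a + 6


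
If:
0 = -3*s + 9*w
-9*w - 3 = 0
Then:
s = -1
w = -1/3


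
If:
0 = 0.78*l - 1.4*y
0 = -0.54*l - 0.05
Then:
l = -0.09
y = -0.05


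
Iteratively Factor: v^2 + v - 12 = (v - 3)*(v + 4)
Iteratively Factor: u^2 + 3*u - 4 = (u - 1)*(u + 4)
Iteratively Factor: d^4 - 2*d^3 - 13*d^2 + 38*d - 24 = (d - 1)*(d^3 - d^2 - 14*d + 24) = (d - 3)*(d - 1)*(d^2 + 2*d - 8) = (d - 3)*(d - 2)*(d - 1)*(d + 4)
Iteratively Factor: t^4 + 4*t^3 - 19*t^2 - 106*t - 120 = (t + 3)*(t^3 + t^2 - 22*t - 40) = (t + 3)*(t + 4)*(t^2 - 3*t - 10) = (t - 5)*(t + 3)*(t + 4)*(t + 2)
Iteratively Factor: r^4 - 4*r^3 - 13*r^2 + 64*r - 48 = (r + 4)*(r^3 - 8*r^2 + 19*r - 12) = (r - 1)*(r + 4)*(r^2 - 7*r + 12) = (r - 3)*(r - 1)*(r + 4)*(r - 4)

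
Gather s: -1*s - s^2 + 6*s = -s^2 + 5*s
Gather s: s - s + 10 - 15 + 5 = 0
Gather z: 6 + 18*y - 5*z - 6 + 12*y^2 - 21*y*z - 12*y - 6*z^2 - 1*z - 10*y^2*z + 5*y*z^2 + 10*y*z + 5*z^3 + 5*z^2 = 12*y^2 + 6*y + 5*z^3 + z^2*(5*y - 1) + z*(-10*y^2 - 11*y - 6)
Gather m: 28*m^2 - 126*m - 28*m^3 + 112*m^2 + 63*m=-28*m^3 + 140*m^2 - 63*m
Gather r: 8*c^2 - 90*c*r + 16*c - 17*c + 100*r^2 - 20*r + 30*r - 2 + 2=8*c^2 - c + 100*r^2 + r*(10 - 90*c)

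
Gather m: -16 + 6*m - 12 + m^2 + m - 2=m^2 + 7*m - 30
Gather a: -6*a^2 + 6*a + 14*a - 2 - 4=-6*a^2 + 20*a - 6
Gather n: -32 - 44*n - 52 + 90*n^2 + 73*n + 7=90*n^2 + 29*n - 77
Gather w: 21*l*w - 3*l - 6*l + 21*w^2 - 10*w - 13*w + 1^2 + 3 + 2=-9*l + 21*w^2 + w*(21*l - 23) + 6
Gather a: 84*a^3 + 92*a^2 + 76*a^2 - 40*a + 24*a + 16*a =84*a^3 + 168*a^2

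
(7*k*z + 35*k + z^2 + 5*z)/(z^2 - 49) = (7*k*z + 35*k + z^2 + 5*z)/(z^2 - 49)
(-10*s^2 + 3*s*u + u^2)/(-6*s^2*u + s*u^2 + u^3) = (5*s + u)/(u*(3*s + u))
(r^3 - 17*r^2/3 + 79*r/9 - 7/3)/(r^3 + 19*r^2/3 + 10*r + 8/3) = (9*r^3 - 51*r^2 + 79*r - 21)/(3*(3*r^3 + 19*r^2 + 30*r + 8))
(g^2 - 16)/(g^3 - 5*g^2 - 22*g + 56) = (g - 4)/(g^2 - 9*g + 14)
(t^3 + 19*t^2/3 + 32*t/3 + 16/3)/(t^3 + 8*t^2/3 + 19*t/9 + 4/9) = 3*(t + 4)/(3*t + 1)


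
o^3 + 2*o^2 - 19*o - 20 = (o - 4)*(o + 1)*(o + 5)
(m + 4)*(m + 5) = m^2 + 9*m + 20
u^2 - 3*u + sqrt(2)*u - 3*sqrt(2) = (u - 3)*(u + sqrt(2))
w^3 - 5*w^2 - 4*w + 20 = (w - 5)*(w - 2)*(w + 2)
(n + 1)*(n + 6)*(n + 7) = n^3 + 14*n^2 + 55*n + 42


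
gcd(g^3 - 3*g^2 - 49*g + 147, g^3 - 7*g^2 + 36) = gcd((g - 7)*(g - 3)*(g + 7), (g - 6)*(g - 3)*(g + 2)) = g - 3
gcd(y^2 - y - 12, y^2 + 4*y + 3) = y + 3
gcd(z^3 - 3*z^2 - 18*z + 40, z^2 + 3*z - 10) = z - 2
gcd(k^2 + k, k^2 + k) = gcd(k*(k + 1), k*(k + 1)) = k^2 + k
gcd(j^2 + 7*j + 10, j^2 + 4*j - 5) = j + 5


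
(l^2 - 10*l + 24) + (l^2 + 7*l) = 2*l^2 - 3*l + 24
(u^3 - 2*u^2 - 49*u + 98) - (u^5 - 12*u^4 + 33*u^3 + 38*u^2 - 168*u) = -u^5 + 12*u^4 - 32*u^3 - 40*u^2 + 119*u + 98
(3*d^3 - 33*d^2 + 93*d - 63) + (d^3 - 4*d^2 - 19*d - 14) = 4*d^3 - 37*d^2 + 74*d - 77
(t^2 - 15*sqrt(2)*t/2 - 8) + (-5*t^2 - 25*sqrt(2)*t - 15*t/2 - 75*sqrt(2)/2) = -4*t^2 - 65*sqrt(2)*t/2 - 15*t/2 - 75*sqrt(2)/2 - 8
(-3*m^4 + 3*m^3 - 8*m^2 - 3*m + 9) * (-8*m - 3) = 24*m^5 - 15*m^4 + 55*m^3 + 48*m^2 - 63*m - 27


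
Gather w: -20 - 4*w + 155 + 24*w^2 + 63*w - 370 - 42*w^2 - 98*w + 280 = -18*w^2 - 39*w + 45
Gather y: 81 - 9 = 72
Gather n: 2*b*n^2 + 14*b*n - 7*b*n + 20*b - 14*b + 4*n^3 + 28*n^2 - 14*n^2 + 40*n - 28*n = 6*b + 4*n^3 + n^2*(2*b + 14) + n*(7*b + 12)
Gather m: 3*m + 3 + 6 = 3*m + 9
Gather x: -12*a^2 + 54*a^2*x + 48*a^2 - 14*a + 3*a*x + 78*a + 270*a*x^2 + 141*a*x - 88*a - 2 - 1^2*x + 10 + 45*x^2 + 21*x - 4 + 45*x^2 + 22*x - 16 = 36*a^2 - 24*a + x^2*(270*a + 90) + x*(54*a^2 + 144*a + 42) - 12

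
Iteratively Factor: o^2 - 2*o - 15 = (o + 3)*(o - 5)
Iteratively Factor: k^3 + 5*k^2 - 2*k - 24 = (k + 4)*(k^2 + k - 6) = (k + 3)*(k + 4)*(k - 2)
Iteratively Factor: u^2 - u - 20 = (u - 5)*(u + 4)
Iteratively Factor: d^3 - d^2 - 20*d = (d + 4)*(d^2 - 5*d) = d*(d + 4)*(d - 5)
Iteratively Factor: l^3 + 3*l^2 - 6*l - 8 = (l + 4)*(l^2 - l - 2) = (l - 2)*(l + 4)*(l + 1)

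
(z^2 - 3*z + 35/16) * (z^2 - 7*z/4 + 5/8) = z^4 - 19*z^3/4 + 129*z^2/16 - 365*z/64 + 175/128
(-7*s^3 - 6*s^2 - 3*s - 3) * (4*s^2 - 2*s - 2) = -28*s^5 - 10*s^4 + 14*s^3 + 6*s^2 + 12*s + 6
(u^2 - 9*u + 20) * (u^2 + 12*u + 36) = u^4 + 3*u^3 - 52*u^2 - 84*u + 720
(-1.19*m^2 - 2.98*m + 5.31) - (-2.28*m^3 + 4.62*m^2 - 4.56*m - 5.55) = 2.28*m^3 - 5.81*m^2 + 1.58*m + 10.86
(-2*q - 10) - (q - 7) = -3*q - 3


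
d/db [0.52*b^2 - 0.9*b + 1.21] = 1.04*b - 0.9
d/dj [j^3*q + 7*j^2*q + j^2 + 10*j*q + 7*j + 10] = 3*j^2*q + 14*j*q + 2*j + 10*q + 7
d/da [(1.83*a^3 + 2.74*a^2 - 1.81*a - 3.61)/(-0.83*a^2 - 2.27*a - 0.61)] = (-1.5189*a^4 - 8.3082*a^3 - 11.071*a^2 - 9.3354*a - 7.0906)/(0.6889*a^4 + 3.7682*a^3 + 6.1655*a^2 + 2.7694*a + 0.3721)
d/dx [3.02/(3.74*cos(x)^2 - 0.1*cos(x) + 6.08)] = (22.5896*cos(x) - 0.302)*sin(x)/(3.74*cos(x)^2 - 0.1*cos(x) + 6.08)^2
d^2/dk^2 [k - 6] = 0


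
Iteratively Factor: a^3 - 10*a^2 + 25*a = (a - 5)*(a^2 - 5*a) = a*(a - 5)*(a - 5)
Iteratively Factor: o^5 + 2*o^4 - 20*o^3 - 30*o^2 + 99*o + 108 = (o + 1)*(o^4 + o^3 - 21*o^2 - 9*o + 108) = (o + 1)*(o + 3)*(o^3 - 2*o^2 - 15*o + 36) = (o - 3)*(o + 1)*(o + 3)*(o^2 + o - 12) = (o - 3)*(o + 1)*(o + 3)*(o + 4)*(o - 3)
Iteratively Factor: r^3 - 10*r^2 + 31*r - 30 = (r - 2)*(r^2 - 8*r + 15) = (r - 5)*(r - 2)*(r - 3)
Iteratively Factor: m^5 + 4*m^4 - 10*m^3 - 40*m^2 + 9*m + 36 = (m + 1)*(m^4 + 3*m^3 - 13*m^2 - 27*m + 36) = (m - 1)*(m + 1)*(m^3 + 4*m^2 - 9*m - 36) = (m - 1)*(m + 1)*(m + 3)*(m^2 + m - 12) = (m - 1)*(m + 1)*(m + 3)*(m + 4)*(m - 3)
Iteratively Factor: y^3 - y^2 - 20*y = (y)*(y^2 - y - 20) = y*(y + 4)*(y - 5)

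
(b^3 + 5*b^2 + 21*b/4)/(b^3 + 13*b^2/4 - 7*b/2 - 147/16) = 4*b/(4*b - 7)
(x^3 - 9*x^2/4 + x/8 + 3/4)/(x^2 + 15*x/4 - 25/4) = (8*x^3 - 18*x^2 + x + 6)/(2*(4*x^2 + 15*x - 25))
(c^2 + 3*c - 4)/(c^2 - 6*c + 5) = (c + 4)/(c - 5)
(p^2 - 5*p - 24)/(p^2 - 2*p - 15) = (p - 8)/(p - 5)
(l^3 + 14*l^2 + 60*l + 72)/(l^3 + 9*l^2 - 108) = (l + 2)/(l - 3)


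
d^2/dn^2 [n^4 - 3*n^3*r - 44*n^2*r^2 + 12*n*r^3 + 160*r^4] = 12*n^2 - 18*n*r - 88*r^2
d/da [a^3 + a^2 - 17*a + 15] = 3*a^2 + 2*a - 17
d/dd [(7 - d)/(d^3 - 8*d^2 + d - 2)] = (-d^3 + 8*d^2 - d + (d - 7)*(3*d^2 - 16*d + 1) + 2)/(d^3 - 8*d^2 + d - 2)^2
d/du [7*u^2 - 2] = 14*u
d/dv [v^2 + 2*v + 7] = 2*v + 2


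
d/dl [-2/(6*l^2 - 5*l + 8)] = 2*(12*l - 5)/(6*l^2 - 5*l + 8)^2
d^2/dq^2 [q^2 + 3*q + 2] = 2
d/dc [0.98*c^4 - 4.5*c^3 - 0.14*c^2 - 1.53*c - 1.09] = 3.92*c^3 - 13.5*c^2 - 0.28*c - 1.53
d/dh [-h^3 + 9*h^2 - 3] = 3*h*(6 - h)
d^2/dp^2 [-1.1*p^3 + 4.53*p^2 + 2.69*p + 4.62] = 9.06 - 6.6*p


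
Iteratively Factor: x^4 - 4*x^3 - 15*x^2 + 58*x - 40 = (x - 5)*(x^3 + x^2 - 10*x + 8) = (x - 5)*(x - 2)*(x^2 + 3*x - 4) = (x - 5)*(x - 2)*(x + 4)*(x - 1)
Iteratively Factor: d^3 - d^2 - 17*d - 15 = (d - 5)*(d^2 + 4*d + 3) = (d - 5)*(d + 1)*(d + 3)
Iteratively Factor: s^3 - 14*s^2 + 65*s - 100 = (s - 5)*(s^2 - 9*s + 20) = (s - 5)*(s - 4)*(s - 5)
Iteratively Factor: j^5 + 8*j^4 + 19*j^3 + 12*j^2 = (j + 1)*(j^4 + 7*j^3 + 12*j^2) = (j + 1)*(j + 4)*(j^3 + 3*j^2) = j*(j + 1)*(j + 4)*(j^2 + 3*j) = j*(j + 1)*(j + 3)*(j + 4)*(j)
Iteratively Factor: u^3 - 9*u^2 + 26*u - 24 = (u - 2)*(u^2 - 7*u + 12) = (u - 3)*(u - 2)*(u - 4)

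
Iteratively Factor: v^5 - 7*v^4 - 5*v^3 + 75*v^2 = (v)*(v^4 - 7*v^3 - 5*v^2 + 75*v) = v*(v - 5)*(v^3 - 2*v^2 - 15*v) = v^2*(v - 5)*(v^2 - 2*v - 15) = v^2*(v - 5)^2*(v + 3)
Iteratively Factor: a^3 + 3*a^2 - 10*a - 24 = (a - 3)*(a^2 + 6*a + 8) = (a - 3)*(a + 4)*(a + 2)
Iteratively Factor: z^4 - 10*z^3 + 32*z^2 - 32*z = (z - 2)*(z^3 - 8*z^2 + 16*z) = (z - 4)*(z - 2)*(z^2 - 4*z) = (z - 4)^2*(z - 2)*(z)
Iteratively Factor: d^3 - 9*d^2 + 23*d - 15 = (d - 3)*(d^2 - 6*d + 5) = (d - 5)*(d - 3)*(d - 1)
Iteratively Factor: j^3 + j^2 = (j)*(j^2 + j) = j^2*(j + 1)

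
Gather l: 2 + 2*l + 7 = 2*l + 9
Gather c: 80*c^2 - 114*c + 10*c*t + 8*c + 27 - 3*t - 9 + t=80*c^2 + c*(10*t - 106) - 2*t + 18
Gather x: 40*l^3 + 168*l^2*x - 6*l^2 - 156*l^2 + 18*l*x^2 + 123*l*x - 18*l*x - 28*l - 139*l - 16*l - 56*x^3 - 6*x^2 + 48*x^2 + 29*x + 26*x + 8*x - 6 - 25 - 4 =40*l^3 - 162*l^2 - 183*l - 56*x^3 + x^2*(18*l + 42) + x*(168*l^2 + 105*l + 63) - 35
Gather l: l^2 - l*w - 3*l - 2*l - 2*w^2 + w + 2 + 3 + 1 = l^2 + l*(-w - 5) - 2*w^2 + w + 6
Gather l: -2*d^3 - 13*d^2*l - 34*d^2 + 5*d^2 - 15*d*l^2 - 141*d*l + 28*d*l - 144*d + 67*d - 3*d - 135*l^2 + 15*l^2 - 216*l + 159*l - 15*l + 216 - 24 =-2*d^3 - 29*d^2 - 80*d + l^2*(-15*d - 120) + l*(-13*d^2 - 113*d - 72) + 192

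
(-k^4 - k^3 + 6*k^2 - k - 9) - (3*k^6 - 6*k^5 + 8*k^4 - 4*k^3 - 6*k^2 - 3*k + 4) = -3*k^6 + 6*k^5 - 9*k^4 + 3*k^3 + 12*k^2 + 2*k - 13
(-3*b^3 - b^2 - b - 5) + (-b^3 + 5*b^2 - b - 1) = -4*b^3 + 4*b^2 - 2*b - 6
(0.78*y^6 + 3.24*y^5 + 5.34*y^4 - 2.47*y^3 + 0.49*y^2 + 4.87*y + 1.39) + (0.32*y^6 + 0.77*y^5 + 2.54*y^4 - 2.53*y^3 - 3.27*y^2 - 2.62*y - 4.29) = 1.1*y^6 + 4.01*y^5 + 7.88*y^4 - 5.0*y^3 - 2.78*y^2 + 2.25*y - 2.9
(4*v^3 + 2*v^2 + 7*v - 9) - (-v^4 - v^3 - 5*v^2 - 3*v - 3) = v^4 + 5*v^3 + 7*v^2 + 10*v - 6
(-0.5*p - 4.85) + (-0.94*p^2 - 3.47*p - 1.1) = -0.94*p^2 - 3.97*p - 5.95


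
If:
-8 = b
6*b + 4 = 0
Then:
No Solution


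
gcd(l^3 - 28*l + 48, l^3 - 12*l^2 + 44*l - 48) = l^2 - 6*l + 8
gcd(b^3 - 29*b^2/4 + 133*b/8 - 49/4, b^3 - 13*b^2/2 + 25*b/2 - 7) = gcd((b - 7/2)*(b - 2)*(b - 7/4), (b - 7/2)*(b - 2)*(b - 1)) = b^2 - 11*b/2 + 7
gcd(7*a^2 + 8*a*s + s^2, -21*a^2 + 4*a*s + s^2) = 7*a + s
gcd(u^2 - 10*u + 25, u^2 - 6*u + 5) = u - 5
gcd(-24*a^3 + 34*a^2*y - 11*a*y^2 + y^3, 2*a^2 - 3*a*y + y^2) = -a + y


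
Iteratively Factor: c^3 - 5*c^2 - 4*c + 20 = (c + 2)*(c^2 - 7*c + 10) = (c - 2)*(c + 2)*(c - 5)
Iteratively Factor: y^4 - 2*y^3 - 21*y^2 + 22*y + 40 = (y + 1)*(y^3 - 3*y^2 - 18*y + 40) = (y - 5)*(y + 1)*(y^2 + 2*y - 8) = (y - 5)*(y + 1)*(y + 4)*(y - 2)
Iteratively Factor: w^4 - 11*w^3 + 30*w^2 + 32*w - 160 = (w - 5)*(w^3 - 6*w^2 + 32) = (w - 5)*(w - 4)*(w^2 - 2*w - 8) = (w - 5)*(w - 4)^2*(w + 2)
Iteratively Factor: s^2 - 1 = (s + 1)*(s - 1)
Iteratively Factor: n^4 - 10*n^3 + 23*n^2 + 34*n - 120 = (n - 3)*(n^3 - 7*n^2 + 2*n + 40) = (n - 4)*(n - 3)*(n^2 - 3*n - 10) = (n - 5)*(n - 4)*(n - 3)*(n + 2)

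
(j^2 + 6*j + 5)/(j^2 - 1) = (j + 5)/(j - 1)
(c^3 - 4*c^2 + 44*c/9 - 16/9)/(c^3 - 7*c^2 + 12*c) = (9*c^3 - 36*c^2 + 44*c - 16)/(9*c*(c^2 - 7*c + 12))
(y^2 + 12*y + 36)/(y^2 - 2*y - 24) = (y^2 + 12*y + 36)/(y^2 - 2*y - 24)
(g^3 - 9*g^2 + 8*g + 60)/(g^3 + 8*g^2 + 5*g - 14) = (g^2 - 11*g + 30)/(g^2 + 6*g - 7)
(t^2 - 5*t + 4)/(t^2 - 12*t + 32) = (t - 1)/(t - 8)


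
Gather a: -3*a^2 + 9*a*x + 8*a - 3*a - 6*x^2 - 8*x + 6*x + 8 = -3*a^2 + a*(9*x + 5) - 6*x^2 - 2*x + 8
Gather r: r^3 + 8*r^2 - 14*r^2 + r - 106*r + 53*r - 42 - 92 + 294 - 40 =r^3 - 6*r^2 - 52*r + 120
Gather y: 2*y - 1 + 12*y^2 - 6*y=12*y^2 - 4*y - 1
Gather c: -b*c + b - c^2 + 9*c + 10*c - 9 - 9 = b - c^2 + c*(19 - b) - 18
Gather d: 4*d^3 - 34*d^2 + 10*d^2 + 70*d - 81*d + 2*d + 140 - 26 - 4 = 4*d^3 - 24*d^2 - 9*d + 110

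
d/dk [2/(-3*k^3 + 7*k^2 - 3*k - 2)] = 2*(9*k^2 - 14*k + 3)/(3*k^3 - 7*k^2 + 3*k + 2)^2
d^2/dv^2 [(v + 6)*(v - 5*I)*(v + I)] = 6*v + 12 - 8*I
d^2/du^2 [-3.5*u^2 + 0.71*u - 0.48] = -7.00000000000000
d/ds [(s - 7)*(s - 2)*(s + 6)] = 3*s^2 - 6*s - 40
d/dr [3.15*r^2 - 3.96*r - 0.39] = 6.3*r - 3.96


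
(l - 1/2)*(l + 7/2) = l^2 + 3*l - 7/4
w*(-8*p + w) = -8*p*w + w^2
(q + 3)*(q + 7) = q^2 + 10*q + 21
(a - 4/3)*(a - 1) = a^2 - 7*a/3 + 4/3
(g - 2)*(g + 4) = g^2 + 2*g - 8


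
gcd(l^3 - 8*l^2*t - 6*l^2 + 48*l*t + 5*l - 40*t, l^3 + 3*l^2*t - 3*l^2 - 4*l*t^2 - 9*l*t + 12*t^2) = 1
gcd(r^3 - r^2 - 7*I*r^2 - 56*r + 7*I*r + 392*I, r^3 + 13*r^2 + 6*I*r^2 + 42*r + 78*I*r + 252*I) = r + 7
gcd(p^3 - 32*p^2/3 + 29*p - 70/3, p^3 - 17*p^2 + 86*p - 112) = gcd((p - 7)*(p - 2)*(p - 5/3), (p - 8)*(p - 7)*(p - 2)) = p^2 - 9*p + 14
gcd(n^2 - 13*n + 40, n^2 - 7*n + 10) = n - 5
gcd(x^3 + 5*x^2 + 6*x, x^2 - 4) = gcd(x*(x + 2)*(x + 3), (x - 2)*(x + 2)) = x + 2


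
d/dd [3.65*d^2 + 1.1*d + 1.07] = 7.3*d + 1.1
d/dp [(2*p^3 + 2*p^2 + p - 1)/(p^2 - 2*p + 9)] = (2*p^4 - 8*p^3 + 49*p^2 + 38*p + 7)/(p^4 - 4*p^3 + 22*p^2 - 36*p + 81)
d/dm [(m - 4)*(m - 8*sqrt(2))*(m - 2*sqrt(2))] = 3*m^2 - 20*sqrt(2)*m - 8*m + 32 + 40*sqrt(2)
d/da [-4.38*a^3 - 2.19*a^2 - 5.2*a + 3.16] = -13.14*a^2 - 4.38*a - 5.2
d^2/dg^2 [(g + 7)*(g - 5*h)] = 2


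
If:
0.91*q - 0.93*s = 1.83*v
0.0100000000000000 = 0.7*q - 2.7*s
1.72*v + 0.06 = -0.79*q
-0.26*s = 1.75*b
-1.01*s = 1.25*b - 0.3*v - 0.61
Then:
No Solution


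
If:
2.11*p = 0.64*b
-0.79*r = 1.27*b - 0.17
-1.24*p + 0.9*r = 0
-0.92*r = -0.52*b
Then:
No Solution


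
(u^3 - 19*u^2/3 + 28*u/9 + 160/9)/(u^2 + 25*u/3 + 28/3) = (3*u^2 - 23*u + 40)/(3*(u + 7))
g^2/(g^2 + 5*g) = g/(g + 5)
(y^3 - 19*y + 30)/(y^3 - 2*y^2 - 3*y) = (y^2 + 3*y - 10)/(y*(y + 1))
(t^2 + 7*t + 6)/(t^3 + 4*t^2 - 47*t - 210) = (t + 1)/(t^2 - 2*t - 35)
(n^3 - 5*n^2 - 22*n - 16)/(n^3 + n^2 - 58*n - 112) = (n + 1)/(n + 7)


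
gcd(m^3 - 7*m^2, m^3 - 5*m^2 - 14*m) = m^2 - 7*m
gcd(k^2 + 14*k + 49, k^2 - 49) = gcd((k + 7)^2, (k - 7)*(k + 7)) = k + 7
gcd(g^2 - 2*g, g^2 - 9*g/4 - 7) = 1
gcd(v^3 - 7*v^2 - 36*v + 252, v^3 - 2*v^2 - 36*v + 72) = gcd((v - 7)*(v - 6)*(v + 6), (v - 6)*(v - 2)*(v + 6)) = v^2 - 36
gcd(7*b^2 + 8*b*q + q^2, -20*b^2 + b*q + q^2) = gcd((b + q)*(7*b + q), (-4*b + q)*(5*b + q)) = 1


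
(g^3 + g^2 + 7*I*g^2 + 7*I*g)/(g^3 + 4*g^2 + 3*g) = (g + 7*I)/(g + 3)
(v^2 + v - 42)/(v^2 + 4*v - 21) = (v - 6)/(v - 3)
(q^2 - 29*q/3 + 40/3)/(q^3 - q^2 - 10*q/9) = 3*(q - 8)/(q*(3*q + 2))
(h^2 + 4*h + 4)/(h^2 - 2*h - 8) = (h + 2)/(h - 4)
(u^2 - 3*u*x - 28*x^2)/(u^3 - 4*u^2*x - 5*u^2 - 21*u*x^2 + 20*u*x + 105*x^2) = (u + 4*x)/(u^2 + 3*u*x - 5*u - 15*x)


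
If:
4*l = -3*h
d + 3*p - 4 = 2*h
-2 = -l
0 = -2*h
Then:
No Solution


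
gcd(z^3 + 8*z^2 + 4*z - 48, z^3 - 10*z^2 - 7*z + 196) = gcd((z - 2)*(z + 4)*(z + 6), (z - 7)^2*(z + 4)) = z + 4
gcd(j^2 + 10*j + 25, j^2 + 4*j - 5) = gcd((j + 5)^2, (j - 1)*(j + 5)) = j + 5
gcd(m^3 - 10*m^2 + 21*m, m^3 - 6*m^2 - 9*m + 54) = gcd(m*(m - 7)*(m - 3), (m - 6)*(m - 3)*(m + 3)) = m - 3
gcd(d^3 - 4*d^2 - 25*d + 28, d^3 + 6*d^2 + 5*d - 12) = d^2 + 3*d - 4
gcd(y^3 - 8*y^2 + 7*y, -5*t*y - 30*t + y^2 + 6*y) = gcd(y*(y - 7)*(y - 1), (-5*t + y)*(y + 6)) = 1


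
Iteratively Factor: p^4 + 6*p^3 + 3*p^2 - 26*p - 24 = (p + 1)*(p^3 + 5*p^2 - 2*p - 24) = (p + 1)*(p + 3)*(p^2 + 2*p - 8) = (p + 1)*(p + 3)*(p + 4)*(p - 2)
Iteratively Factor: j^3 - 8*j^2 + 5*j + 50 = (j + 2)*(j^2 - 10*j + 25) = (j - 5)*(j + 2)*(j - 5)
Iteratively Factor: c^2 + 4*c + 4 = (c + 2)*(c + 2)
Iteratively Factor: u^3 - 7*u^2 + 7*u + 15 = (u - 3)*(u^2 - 4*u - 5) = (u - 5)*(u - 3)*(u + 1)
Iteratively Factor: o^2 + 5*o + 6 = (o + 2)*(o + 3)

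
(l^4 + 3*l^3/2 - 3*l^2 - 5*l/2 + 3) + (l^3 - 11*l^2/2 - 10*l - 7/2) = l^4 + 5*l^3/2 - 17*l^2/2 - 25*l/2 - 1/2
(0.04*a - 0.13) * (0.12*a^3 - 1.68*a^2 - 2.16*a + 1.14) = 0.0048*a^4 - 0.0828*a^3 + 0.132*a^2 + 0.3264*a - 0.1482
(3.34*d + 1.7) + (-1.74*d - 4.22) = 1.6*d - 2.52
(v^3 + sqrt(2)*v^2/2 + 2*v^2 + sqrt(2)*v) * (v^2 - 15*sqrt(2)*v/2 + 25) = v^5 - 7*sqrt(2)*v^4 + 2*v^4 - 14*sqrt(2)*v^3 + 35*v^3/2 + 25*sqrt(2)*v^2/2 + 35*v^2 + 25*sqrt(2)*v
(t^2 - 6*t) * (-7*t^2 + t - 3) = -7*t^4 + 43*t^3 - 9*t^2 + 18*t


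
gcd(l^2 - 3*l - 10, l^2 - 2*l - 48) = 1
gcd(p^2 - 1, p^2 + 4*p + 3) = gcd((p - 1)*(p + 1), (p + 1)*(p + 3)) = p + 1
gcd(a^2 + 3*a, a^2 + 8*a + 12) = 1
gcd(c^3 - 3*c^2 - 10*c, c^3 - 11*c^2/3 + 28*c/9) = c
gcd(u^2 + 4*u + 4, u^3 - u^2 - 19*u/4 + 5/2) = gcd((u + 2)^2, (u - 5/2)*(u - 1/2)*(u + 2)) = u + 2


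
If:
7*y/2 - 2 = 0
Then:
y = 4/7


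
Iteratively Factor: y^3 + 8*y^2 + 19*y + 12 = (y + 3)*(y^2 + 5*y + 4) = (y + 1)*(y + 3)*(y + 4)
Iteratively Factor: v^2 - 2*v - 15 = (v + 3)*(v - 5)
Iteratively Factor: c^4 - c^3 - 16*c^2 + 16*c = (c)*(c^3 - c^2 - 16*c + 16) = c*(c - 4)*(c^2 + 3*c - 4) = c*(c - 4)*(c + 4)*(c - 1)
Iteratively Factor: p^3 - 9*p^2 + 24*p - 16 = (p - 1)*(p^2 - 8*p + 16) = (p - 4)*(p - 1)*(p - 4)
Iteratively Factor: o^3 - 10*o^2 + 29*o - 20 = (o - 4)*(o^2 - 6*o + 5) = (o - 5)*(o - 4)*(o - 1)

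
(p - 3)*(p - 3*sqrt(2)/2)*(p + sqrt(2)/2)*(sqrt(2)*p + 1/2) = sqrt(2)*p^4 - 3*sqrt(2)*p^3 - 3*p^3/2 - 2*sqrt(2)*p^2 + 9*p^2/2 - 3*p/4 + 6*sqrt(2)*p + 9/4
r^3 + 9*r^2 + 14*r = r*(r + 2)*(r + 7)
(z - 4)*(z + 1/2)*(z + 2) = z^3 - 3*z^2/2 - 9*z - 4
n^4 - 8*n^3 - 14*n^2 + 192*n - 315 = (n - 7)*(n - 3)^2*(n + 5)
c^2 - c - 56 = (c - 8)*(c + 7)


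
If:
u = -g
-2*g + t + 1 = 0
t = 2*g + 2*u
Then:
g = 1/2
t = 0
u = -1/2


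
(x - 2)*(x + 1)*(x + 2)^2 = x^4 + 3*x^3 - 2*x^2 - 12*x - 8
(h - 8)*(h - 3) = h^2 - 11*h + 24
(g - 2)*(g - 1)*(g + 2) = g^3 - g^2 - 4*g + 4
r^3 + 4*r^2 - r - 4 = (r - 1)*(r + 1)*(r + 4)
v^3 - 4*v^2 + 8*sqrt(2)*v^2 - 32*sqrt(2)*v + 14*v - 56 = (v - 4)*(v + sqrt(2))*(v + 7*sqrt(2))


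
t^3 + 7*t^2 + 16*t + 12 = (t + 2)^2*(t + 3)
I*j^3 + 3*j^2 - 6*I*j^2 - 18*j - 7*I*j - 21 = (j - 7)*(j - 3*I)*(I*j + I)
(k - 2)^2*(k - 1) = k^3 - 5*k^2 + 8*k - 4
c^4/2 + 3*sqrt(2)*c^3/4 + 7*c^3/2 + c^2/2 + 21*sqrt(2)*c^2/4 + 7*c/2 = c*(c/2 + sqrt(2)/2)*(c + 7)*(c + sqrt(2)/2)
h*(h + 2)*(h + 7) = h^3 + 9*h^2 + 14*h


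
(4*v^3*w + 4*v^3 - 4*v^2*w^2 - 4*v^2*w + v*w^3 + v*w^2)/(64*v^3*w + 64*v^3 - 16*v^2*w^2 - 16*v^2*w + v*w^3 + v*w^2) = (4*v^2 - 4*v*w + w^2)/(64*v^2 - 16*v*w + w^2)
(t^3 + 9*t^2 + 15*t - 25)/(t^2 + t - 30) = (t^3 + 9*t^2 + 15*t - 25)/(t^2 + t - 30)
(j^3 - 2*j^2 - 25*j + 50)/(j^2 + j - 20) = (j^2 - 7*j + 10)/(j - 4)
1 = 1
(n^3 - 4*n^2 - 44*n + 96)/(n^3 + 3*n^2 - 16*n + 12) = (n - 8)/(n - 1)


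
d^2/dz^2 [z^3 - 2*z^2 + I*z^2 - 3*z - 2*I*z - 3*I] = 6*z - 4 + 2*I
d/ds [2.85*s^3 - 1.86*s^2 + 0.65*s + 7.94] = 8.55*s^2 - 3.72*s + 0.65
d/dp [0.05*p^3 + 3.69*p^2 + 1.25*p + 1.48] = 0.15*p^2 + 7.38*p + 1.25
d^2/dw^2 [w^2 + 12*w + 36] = 2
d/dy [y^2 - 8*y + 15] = 2*y - 8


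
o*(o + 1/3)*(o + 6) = o^3 + 19*o^2/3 + 2*o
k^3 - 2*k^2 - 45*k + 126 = (k - 6)*(k - 3)*(k + 7)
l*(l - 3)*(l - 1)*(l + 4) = l^4 - 13*l^2 + 12*l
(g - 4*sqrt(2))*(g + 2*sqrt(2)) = g^2 - 2*sqrt(2)*g - 16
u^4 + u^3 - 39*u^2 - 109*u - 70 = (u - 7)*(u + 1)*(u + 2)*(u + 5)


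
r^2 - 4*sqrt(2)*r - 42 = (r - 7*sqrt(2))*(r + 3*sqrt(2))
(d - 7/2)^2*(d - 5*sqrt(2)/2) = d^3 - 7*d^2 - 5*sqrt(2)*d^2/2 + 49*d/4 + 35*sqrt(2)*d/2 - 245*sqrt(2)/8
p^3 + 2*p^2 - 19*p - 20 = (p - 4)*(p + 1)*(p + 5)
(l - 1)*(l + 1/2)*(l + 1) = l^3 + l^2/2 - l - 1/2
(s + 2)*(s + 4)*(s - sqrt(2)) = s^3 - sqrt(2)*s^2 + 6*s^2 - 6*sqrt(2)*s + 8*s - 8*sqrt(2)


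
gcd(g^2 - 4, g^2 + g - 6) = g - 2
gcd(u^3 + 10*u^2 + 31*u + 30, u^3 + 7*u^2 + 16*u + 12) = u^2 + 5*u + 6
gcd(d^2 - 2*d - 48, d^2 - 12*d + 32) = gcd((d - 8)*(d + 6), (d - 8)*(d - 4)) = d - 8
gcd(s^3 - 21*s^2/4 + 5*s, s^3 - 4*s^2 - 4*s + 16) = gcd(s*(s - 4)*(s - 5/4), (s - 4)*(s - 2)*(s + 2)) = s - 4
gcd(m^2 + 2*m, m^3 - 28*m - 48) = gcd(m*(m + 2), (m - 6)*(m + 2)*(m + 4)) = m + 2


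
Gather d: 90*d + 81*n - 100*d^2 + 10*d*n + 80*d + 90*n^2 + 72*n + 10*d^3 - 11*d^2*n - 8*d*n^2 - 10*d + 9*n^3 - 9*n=10*d^3 + d^2*(-11*n - 100) + d*(-8*n^2 + 10*n + 160) + 9*n^3 + 90*n^2 + 144*n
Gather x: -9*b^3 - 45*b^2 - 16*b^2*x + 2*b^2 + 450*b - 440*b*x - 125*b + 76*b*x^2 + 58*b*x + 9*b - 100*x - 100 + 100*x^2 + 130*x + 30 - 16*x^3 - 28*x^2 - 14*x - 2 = -9*b^3 - 43*b^2 + 334*b - 16*x^3 + x^2*(76*b + 72) + x*(-16*b^2 - 382*b + 16) - 72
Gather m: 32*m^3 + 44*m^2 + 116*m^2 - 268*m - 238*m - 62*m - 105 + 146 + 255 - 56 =32*m^3 + 160*m^2 - 568*m + 240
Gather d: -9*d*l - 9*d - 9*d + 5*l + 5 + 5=d*(-9*l - 18) + 5*l + 10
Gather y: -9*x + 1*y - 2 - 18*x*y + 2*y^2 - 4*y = -9*x + 2*y^2 + y*(-18*x - 3) - 2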